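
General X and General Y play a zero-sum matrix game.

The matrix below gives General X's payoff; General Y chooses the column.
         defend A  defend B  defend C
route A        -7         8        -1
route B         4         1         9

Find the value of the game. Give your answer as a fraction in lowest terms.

Column defend C is strictly dominated by defend A for General Y (it gives General X more in every row).
The remaining 2×2 game on (route A, route B) × (defend A, defend B) has no saddle point. Let General X play route A with probability p; indifference gives −7p + 4(1−p) = 8p + (1−p), so p = 1/6.
Similarly General Y's optimal q on defend A is 7/18, and the value is -7·(7/18) + (8)·(11/18) = 13/6.

13/6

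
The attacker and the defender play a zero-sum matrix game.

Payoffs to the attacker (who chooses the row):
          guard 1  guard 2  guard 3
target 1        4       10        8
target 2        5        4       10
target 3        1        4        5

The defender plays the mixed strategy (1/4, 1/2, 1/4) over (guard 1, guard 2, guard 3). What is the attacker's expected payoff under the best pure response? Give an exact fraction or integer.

target 1: (4)·(1/4) + (10)·(1/2) + (8)·(1/4) = 8.
target 2: (5)·(1/4) + (4)·(1/2) + (10)·(1/4) = 23/4.
target 3: (1)·(1/4) + (4)·(1/2) + (5)·(1/4) = 7/2.
The best pure response is target 1 with expected payoff 8.

8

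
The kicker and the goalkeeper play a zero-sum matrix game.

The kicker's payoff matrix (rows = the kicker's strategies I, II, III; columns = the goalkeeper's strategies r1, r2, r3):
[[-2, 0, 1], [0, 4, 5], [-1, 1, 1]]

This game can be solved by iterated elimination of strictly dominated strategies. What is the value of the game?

Row I is strictly dominated by row II (0>-2, 4>0, 5>1); eliminate I.
Row III is strictly dominated by row II (0>-1, 4>1, 5>1); eliminate III.
Column r2 is strictly dominated by r1 for the goalkeeper (0<4); eliminate r2.
Column r3 is strictly dominated by r1 for the goalkeeper (0<5); eliminate r3.
Only (II, r1) remains, with payoff 0.

0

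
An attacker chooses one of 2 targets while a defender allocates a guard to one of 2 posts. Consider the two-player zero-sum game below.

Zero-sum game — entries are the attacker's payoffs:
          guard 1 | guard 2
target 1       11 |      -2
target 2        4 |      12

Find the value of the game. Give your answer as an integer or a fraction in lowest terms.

20/3

Row minima are -2 and 4, so the attacker's maximin is 4; column maxima are 11 and 12, so the defender's minimax is 11. These differ, so the equilibrium is in mixed strategies.
Let the attacker play target 1 with probability p. The defender is indifferent when 11p + 4(1−p) = −2p + 12(1−p), giving p = 8/21.
Let the defender play guard 1 with probability q. The attacker is indifferent when 11q − 2(1−q) = 4q + 12(1−q), giving q = 2/3.
The value is 11·(2/3) + (-2)·(1/3) = 20/3.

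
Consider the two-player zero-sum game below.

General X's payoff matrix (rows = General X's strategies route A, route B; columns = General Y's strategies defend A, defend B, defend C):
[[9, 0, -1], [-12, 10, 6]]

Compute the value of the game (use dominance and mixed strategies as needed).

Column defend B is strictly dominated by defend C for General Y (it gives General X more in every row).
The remaining 2×2 game on (route A, route B) × (defend A, defend C) has no saddle point. Let General X play route A with probability p; indifference gives 9p − 12(1−p) = −p + 6(1−p), so p = 9/14.
Similarly General Y's optimal q on defend A is 1/4, and the value is 9·(1/4) + (-1)·(3/4) = 3/2.

3/2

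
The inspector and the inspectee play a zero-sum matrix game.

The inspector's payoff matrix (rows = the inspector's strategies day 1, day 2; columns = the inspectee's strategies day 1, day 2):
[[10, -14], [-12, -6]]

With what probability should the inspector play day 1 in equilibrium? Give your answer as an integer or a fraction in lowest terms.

Row minima are -14 and -12, so the inspector's maximin is -12; column maxima are 10 and -6, so the inspectee's minimax is -6. These differ, so the equilibrium is in mixed strategies.
Let the inspector play day 1 with probability p. The inspectee is indifferent when 10p − 12(1−p) = −14p − 6(1−p), giving p = 1/5.

1/5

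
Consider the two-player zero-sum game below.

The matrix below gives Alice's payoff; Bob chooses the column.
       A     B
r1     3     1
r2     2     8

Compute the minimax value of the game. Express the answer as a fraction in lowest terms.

Row minima are 1 and 2, so Alice's maximin is 2; column maxima are 3 and 8, so Bob's minimax is 3. These differ, so the equilibrium is in mixed strategies.
Let Alice play r1 with probability p. Bob is indifferent when 3p + 2(1−p) = p + 8(1−p), giving p = 3/4.
Let Bob play A with probability q. Alice is indifferent when 3q + (1−q) = 2q + 8(1−q), giving q = 7/8.
The value is 3·(7/8) + (1)·(1/8) = 11/4.

11/4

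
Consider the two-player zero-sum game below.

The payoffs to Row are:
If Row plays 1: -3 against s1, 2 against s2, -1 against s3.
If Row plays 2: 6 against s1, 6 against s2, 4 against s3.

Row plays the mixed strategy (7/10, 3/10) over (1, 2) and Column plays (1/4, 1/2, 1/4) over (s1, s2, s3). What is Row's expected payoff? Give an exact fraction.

Against (1/4, 1/2, 1/4), each row's expected payoff is 1: 0; 2: 11/2.
Taking the (7/10, 3/10)-weighted average: (7/10)·(0) + (3/10)·(11/2) = 33/20.

33/20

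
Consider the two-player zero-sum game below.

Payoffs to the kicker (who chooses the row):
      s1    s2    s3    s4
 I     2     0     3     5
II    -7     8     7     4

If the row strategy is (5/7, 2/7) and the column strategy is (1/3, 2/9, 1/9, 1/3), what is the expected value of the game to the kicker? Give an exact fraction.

148/63

Against (1/3, 2/9, 1/9, 1/3), each row's expected payoff is I: 8/3; II: 14/9.
Taking the (5/7, 2/7)-weighted average: (5/7)·(8/3) + (2/7)·(14/9) = 148/63.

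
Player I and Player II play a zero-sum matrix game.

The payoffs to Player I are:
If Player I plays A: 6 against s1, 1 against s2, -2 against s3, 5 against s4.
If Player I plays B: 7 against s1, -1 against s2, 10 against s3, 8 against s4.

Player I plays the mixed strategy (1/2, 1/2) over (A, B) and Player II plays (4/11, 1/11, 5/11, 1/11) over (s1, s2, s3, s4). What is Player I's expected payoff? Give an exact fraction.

105/22

Against (4/11, 1/11, 5/11, 1/11), each row's expected payoff is A: 20/11; B: 85/11.
Taking the (1/2, 1/2)-weighted average: (1/2)·(20/11) + (1/2)·(85/11) = 105/22.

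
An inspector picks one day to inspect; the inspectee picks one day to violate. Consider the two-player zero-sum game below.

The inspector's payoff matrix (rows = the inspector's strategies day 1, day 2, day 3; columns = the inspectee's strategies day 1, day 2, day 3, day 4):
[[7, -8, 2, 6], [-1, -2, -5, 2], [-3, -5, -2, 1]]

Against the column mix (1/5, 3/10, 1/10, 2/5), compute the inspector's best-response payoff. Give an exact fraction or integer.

8/5

day 1: (7)·(1/5) + (-8)·(3/10) + (2)·(1/10) + (6)·(2/5) = 8/5.
day 2: (-1)·(1/5) + (-2)·(3/10) + (-5)·(1/10) + (2)·(2/5) = -1/2.
day 3: (-3)·(1/5) + (-5)·(3/10) + (-2)·(1/10) + (1)·(2/5) = -19/10.
The best pure response is day 1 with expected payoff 8/5.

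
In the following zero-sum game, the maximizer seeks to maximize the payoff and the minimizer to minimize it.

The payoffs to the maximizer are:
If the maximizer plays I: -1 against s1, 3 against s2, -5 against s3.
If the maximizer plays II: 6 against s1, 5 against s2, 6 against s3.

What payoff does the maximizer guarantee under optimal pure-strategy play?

5

Row minima: -5, 5 → the maximizer's maximin is 5.
Column maxima: 6, 5, 6 → the minimizer's minimax is 5.
They coincide at (II, s2), so the value is 5.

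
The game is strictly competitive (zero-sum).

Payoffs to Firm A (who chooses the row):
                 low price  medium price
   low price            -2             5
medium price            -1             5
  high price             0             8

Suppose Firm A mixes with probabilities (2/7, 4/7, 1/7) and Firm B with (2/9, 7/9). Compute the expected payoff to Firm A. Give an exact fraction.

250/63

Against (2/9, 7/9), each row's expected payoff is low price: 31/9; medium price: 11/3; high price: 56/9.
Taking the (2/7, 4/7, 1/7)-weighted average: (2/7)·(31/9) + (4/7)·(11/3) + (1/7)·(56/9) = 250/63.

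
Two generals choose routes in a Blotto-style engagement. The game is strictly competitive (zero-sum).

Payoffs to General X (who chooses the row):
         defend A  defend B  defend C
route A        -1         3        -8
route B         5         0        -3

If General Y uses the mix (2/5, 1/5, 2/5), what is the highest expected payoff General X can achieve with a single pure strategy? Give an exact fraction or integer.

route A: (-1)·(2/5) + (3)·(1/5) + (-8)·(2/5) = -3.
route B: (5)·(2/5) + (0)·(1/5) + (-3)·(2/5) = 4/5.
The best pure response is route B with expected payoff 4/5.

4/5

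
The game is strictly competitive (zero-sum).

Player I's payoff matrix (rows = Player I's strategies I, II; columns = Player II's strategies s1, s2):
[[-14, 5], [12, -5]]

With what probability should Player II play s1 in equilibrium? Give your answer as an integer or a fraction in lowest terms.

Row minima are -14 and -5, so Player I's maximin is -5; column maxima are 12 and 5, so Player II's minimax is 5. These differ, so the equilibrium is in mixed strategies.
Let Player II play s1 with probability q. Player I is indifferent when −14q + 5(1−q) = 12q − 5(1−q), giving q = 5/18.

5/18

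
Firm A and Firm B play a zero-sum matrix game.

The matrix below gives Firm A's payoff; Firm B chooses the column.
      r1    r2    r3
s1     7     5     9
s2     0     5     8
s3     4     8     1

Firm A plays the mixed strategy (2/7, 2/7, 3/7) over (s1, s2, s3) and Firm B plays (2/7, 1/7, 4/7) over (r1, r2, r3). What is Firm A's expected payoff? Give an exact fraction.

244/49

Against (2/7, 1/7, 4/7), each row's expected payoff is s1: 55/7; s2: 37/7; s3: 20/7.
Taking the (2/7, 2/7, 3/7)-weighted average: (2/7)·(55/7) + (2/7)·(37/7) + (3/7)·(20/7) = 244/49.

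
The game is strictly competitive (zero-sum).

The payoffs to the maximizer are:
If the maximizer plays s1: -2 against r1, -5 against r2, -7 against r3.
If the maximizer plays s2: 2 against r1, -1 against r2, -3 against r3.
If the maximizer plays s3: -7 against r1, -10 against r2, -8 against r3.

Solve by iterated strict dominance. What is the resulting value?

-3

Row s3 is strictly dominated by row s1 (-2>-7, -5>-10, -7>-8); eliminate s3.
Row s1 is strictly dominated by row s2 (2>-2, -1>-5, -3>-7); eliminate s1.
Column r1 is strictly dominated by r2 for the minimizer (-1<2); eliminate r1.
Column r2 is strictly dominated by r3 for the minimizer (-3<-1); eliminate r2.
Only (s2, r3) remains, with payoff -3.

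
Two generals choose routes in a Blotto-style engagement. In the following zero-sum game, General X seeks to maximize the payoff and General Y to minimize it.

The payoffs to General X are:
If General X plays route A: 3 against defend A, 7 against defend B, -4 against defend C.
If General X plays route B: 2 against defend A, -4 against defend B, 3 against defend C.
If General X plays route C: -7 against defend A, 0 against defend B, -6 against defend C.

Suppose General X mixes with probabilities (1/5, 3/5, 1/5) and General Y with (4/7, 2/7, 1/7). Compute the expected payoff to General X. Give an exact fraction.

Against (4/7, 2/7, 1/7), each row's expected payoff is route A: 22/7; route B: 3/7; route C: -34/7.
Taking the (1/5, 3/5, 1/5)-weighted average: (1/5)·(22/7) + (3/5)·(3/7) + (1/5)·(-34/7) = -3/35.

-3/35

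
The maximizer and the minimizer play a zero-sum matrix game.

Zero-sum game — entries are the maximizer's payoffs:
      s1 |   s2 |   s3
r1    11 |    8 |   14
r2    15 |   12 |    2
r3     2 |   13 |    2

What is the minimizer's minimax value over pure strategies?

13

The worst case (largest entry) in each column is s1: 15, s2: 13, s3: 14.
The best (smallest) of these is 13.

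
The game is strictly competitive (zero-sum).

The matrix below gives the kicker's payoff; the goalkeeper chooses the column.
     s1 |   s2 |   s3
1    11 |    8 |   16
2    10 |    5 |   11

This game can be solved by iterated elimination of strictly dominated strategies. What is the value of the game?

Column s1 is strictly dominated by s2 for the goalkeeper (8<11, 5<10); eliminate s1.
Column s3 is strictly dominated by s2 for the goalkeeper (8<16, 5<11); eliminate s3.
Row 2 is strictly dominated by row 1 (8>5); eliminate 2.
Only (1, s2) remains, with payoff 8.

8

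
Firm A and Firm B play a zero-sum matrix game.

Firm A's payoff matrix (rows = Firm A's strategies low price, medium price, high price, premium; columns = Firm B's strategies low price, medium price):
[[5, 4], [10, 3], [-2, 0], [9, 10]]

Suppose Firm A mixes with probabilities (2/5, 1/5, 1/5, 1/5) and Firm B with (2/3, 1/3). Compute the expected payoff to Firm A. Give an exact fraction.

Against (2/3, 1/3), each row's expected payoff is low price: 14/3; medium price: 23/3; high price: -4/3; premium: 28/3.
Taking the (2/5, 1/5, 1/5, 1/5)-weighted average: (2/5)·(14/3) + (1/5)·(23/3) + (1/5)·(-4/3) + (1/5)·(28/3) = 5.

5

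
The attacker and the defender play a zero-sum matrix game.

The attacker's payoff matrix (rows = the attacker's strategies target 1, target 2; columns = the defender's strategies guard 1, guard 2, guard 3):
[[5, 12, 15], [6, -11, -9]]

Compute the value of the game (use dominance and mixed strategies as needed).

Column guard 3 is strictly dominated by guard 2 for the defender (it gives the attacker more in every row).
The remaining 2×2 game on (target 1, target 2) × (guard 1, guard 2) has no saddle point. Let the attacker play target 1 with probability p; indifference gives 5p + 6(1−p) = 12p − 11(1−p), so p = 17/24.
Similarly the defender's optimal q on guard 1 is 23/24, and the value is 5·(23/24) + (12)·(1/24) = 127/24.

127/24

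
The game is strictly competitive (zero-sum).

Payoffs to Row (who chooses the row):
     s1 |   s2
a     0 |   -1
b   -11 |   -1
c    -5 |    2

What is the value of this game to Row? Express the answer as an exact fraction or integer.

-5/8

Row b is strictly dominated by row c, so Row never plays it.
The remaining 2×2 game on (a, c) × (s1, s2) has no saddle point. Let Row play a with probability p; indifference gives −5(1−p) = −p + 2(1−p), so p = 7/8.
Similarly Column's optimal q on s1 is 3/8, and the value is 0·(3/8) + (-1)·(5/8) = -5/8.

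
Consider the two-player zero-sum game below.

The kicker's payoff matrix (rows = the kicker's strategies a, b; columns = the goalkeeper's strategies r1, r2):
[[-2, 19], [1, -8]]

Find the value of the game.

1/10

Row minima are -2 and -8, so the kicker's maximin is -2; column maxima are 1 and 19, so the goalkeeper's minimax is 1. These differ, so the equilibrium is in mixed strategies.
Let the kicker play a with probability p. The goalkeeper is indifferent when −2p + (1−p) = 19p − 8(1−p), giving p = 3/10.
Let the goalkeeper play r1 with probability q. The kicker is indifferent when −2q + 19(1−q) = q − 8(1−q), giving q = 9/10.
The value is -2·(9/10) + (19)·(1/10) = 1/10.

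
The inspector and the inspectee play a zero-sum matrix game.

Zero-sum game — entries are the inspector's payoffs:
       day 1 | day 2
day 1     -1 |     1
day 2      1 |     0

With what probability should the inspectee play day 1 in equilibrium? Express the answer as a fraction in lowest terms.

1/3

Row minima are -1 and 0, so the inspector's maximin is 0; column maxima are 1 and 1, so the inspectee's minimax is 1. These differ, so the equilibrium is in mixed strategies.
Let the inspectee play day 1 with probability q. The inspector is indifferent when −q + (1−q) = q, giving q = 1/3.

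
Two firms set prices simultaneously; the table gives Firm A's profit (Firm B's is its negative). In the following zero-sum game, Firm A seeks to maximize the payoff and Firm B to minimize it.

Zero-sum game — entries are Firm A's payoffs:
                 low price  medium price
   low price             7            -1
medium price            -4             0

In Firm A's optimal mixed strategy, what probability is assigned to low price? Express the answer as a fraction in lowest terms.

1/3

Row minima are -1 and -4, so Firm A's maximin is -1; column maxima are 7 and 0, so Firm B's minimax is 0. These differ, so the equilibrium is in mixed strategies.
Let Firm A play low price with probability p. Firm B is indifferent when 7p − 4(1−p) = −p, giving p = 1/3.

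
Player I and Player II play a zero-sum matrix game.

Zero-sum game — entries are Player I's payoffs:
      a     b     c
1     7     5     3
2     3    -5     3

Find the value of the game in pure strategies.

3

Row minima: 3, -5 → Player I's maximin is 3.
Column maxima: 7, 5, 3 → Player II's minimax is 3.
They coincide at (1, c), so the value is 3.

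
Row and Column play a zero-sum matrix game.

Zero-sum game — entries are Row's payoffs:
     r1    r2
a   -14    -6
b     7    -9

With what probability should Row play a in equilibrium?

Row minima are -14 and -9, so Row's maximin is -9; column maxima are 7 and -6, so Column's minimax is -6. These differ, so the equilibrium is in mixed strategies.
Let Row play a with probability p. Column is indifferent when −14p + 7(1−p) = −6p − 9(1−p), giving p = 2/3.

2/3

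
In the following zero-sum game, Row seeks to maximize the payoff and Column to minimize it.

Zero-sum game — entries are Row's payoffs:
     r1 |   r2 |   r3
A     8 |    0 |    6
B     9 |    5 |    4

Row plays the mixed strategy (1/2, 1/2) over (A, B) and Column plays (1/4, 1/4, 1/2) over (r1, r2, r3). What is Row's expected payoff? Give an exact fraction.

21/4

Against (1/4, 1/4, 1/2), each row's expected payoff is A: 5; B: 11/2.
Taking the (1/2, 1/2)-weighted average: (1/2)·(5) + (1/2)·(11/2) = 21/4.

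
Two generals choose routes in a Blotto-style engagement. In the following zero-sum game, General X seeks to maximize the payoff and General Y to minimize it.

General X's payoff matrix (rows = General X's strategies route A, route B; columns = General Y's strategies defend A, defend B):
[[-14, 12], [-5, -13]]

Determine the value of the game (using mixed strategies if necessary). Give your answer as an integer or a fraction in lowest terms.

-121/17

Row minima are -14 and -13, so General X's maximin is -13; column maxima are -5 and 12, so General Y's minimax is -5. These differ, so the equilibrium is in mixed strategies.
Let General X play route A with probability p. General Y is indifferent when −14p − 5(1−p) = 12p − 13(1−p), giving p = 4/17.
Let General Y play defend A with probability q. General X is indifferent when −14q + 12(1−q) = −5q − 13(1−q), giving q = 25/34.
The value is -14·(25/34) + (12)·(9/34) = -121/17.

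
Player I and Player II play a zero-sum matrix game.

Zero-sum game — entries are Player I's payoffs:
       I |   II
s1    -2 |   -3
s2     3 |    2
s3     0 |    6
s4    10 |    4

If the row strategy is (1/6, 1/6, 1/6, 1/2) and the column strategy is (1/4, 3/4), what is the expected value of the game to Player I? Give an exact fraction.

41/12

Against (1/4, 3/4), each row's expected payoff is s1: -11/4; s2: 9/4; s3: 9/2; s4: 11/2.
Taking the (1/6, 1/6, 1/6, 1/2)-weighted average: (1/6)·(-11/4) + (1/6)·(9/4) + (1/6)·(9/2) + (1/2)·(11/2) = 41/12.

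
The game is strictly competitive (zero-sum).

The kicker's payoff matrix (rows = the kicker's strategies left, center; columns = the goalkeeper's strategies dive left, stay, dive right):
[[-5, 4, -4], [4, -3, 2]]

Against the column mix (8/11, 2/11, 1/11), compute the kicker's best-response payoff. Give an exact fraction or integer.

28/11

left: (-5)·(8/11) + (4)·(2/11) + (-4)·(1/11) = -36/11.
center: (4)·(8/11) + (-3)·(2/11) + (2)·(1/11) = 28/11.
The best pure response is center with expected payoff 28/11.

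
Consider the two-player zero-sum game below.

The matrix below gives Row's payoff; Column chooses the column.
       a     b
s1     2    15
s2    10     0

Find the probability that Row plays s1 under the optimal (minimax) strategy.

10/23

Row minima are 2 and 0, so Row's maximin is 2; column maxima are 10 and 15, so Column's minimax is 10. These differ, so the equilibrium is in mixed strategies.
Let Row play s1 with probability p. Column is indifferent when 2p + 10(1−p) = 15p, giving p = 10/23.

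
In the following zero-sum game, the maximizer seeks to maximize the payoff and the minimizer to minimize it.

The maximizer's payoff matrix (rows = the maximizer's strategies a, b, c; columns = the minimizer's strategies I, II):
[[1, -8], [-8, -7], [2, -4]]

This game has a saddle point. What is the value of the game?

-4

Row minima: -8, -8, -4 → the maximizer's maximin is -4.
Column maxima: 2, -4 → the minimizer's minimax is -4.
They coincide at (c, II), so the value is -4.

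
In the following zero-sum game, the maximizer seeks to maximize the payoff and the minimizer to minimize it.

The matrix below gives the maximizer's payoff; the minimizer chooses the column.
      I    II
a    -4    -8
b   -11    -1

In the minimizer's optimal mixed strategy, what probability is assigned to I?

Row minima are -8 and -11, so the maximizer's maximin is -8; column maxima are -4 and -1, so the minimizer's minimax is -4. These differ, so the equilibrium is in mixed strategies.
Let the minimizer play I with probability q. The maximizer is indifferent when −4q − 8(1−q) = −11q − (1−q), giving q = 1/2.

1/2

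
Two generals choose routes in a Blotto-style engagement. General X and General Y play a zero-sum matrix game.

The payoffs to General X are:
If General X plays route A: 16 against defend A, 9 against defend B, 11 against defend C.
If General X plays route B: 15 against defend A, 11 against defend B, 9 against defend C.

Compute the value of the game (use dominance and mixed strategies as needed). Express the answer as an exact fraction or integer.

Column defend A is strictly dominated by defend C for General Y (it gives General X more in every row).
The remaining 2×2 game on (route A, route B) × (defend B, defend C) has no saddle point. Let General X play route A with probability p; indifference gives 9p + 11(1−p) = 11p + 9(1−p), so p = 1/2.
Similarly General Y's optimal q on defend B is 1/2, and the value is 9·(1/2) + (11)·(1/2) = 10.

10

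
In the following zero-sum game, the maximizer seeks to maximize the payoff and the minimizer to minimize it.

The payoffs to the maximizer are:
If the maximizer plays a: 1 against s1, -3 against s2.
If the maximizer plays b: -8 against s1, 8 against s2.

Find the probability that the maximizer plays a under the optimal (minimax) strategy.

4/5

Row minima are -3 and -8, so the maximizer's maximin is -3; column maxima are 1 and 8, so the minimizer's minimax is 1. These differ, so the equilibrium is in mixed strategies.
Let the maximizer play a with probability p. The minimizer is indifferent when p − 8(1−p) = −3p + 8(1−p), giving p = 4/5.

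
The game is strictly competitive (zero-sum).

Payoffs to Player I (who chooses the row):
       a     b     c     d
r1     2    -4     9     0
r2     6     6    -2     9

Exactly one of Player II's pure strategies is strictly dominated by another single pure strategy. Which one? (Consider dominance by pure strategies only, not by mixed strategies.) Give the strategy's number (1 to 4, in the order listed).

4

Player II prefers columns that give Player I less. Compare d with b: -4 < 0, 6 < 9.
So b strictly dominates d for Player II; d is strictly dominated.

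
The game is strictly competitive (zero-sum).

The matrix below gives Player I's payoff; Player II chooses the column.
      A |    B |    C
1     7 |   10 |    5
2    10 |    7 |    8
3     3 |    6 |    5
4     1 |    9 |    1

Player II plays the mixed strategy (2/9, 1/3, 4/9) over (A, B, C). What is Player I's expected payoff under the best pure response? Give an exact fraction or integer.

73/9

1: (7)·(2/9) + (10)·(1/3) + (5)·(4/9) = 64/9.
2: (10)·(2/9) + (7)·(1/3) + (8)·(4/9) = 73/9.
3: (3)·(2/9) + (6)·(1/3) + (5)·(4/9) = 44/9.
4: (1)·(2/9) + (9)·(1/3) + (1)·(4/9) = 11/3.
The best pure response is 2 with expected payoff 73/9.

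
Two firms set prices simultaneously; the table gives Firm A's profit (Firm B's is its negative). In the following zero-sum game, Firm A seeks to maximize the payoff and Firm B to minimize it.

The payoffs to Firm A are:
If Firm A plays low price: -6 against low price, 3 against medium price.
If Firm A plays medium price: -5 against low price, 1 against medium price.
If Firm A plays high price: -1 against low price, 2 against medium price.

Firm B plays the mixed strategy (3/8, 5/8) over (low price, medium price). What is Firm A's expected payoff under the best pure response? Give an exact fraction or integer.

low price: (-6)·(3/8) + (3)·(5/8) = -3/8.
medium price: (-5)·(3/8) + (1)·(5/8) = -5/4.
high price: (-1)·(3/8) + (2)·(5/8) = 7/8.
The best pure response is high price with expected payoff 7/8.

7/8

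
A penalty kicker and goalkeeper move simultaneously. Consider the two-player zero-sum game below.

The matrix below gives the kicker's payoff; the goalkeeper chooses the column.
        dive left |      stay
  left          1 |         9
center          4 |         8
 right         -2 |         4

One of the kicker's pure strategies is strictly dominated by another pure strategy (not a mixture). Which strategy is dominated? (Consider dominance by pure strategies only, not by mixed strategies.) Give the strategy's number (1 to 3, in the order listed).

3

Compare right with left: 1 > -2, 9 > 4.
So left strictly dominates right for the kicker; right is strictly dominated.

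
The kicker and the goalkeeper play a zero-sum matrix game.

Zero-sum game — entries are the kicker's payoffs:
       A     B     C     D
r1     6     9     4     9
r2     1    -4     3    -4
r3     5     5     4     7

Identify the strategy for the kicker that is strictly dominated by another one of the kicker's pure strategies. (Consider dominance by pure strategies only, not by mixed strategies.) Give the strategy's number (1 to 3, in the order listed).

Compare r2 with r1: 6 > 1, 9 > -4, 4 > 3, 9 > -4.
So r1 strictly dominates r2 for the kicker; r2 is strictly dominated.

2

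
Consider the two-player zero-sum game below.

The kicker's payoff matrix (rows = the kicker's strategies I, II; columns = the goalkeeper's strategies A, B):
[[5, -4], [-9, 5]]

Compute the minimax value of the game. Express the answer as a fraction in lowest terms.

Row minima are -4 and -9, so the kicker's maximin is -4; column maxima are 5 and 5, so the goalkeeper's minimax is 5. These differ, so the equilibrium is in mixed strategies.
Let the kicker play I with probability p. The goalkeeper is indifferent when 5p − 9(1−p) = −4p + 5(1−p), giving p = 14/23.
Let the goalkeeper play A with probability q. The kicker is indifferent when 5q − 4(1−q) = −9q + 5(1−q), giving q = 9/23.
The value is 5·(9/23) + (-4)·(14/23) = -11/23.

-11/23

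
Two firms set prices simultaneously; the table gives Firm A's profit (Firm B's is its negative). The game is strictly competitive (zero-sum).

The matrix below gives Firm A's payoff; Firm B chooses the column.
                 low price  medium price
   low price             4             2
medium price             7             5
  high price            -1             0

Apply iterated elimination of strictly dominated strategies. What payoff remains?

5

Row high price is strictly dominated by row low price (4>-1, 2>0); eliminate high price.
Column low price is strictly dominated by medium price for Firm B (2<4, 5<7); eliminate low price.
Row low price is strictly dominated by row medium price (5>2); eliminate low price.
Only (medium price, medium price) remains, with payoff 5.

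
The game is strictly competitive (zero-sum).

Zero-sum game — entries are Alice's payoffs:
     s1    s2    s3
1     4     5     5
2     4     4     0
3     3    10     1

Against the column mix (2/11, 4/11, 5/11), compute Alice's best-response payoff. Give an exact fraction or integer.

53/11

1: (4)·(2/11) + (5)·(4/11) + (5)·(5/11) = 53/11.
2: (4)·(2/11) + (4)·(4/11) + (0)·(5/11) = 24/11.
3: (3)·(2/11) + (10)·(4/11) + (1)·(5/11) = 51/11.
The best pure response is 1 with expected payoff 53/11.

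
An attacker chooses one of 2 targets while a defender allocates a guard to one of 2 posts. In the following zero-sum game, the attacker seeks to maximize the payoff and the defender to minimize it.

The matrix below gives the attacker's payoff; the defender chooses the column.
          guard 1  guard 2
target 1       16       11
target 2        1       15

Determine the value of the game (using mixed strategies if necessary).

229/19

Row minima are 11 and 1, so the attacker's maximin is 11; column maxima are 16 and 15, so the defender's minimax is 15. These differ, so the equilibrium is in mixed strategies.
Let the attacker play target 1 with probability p. The defender is indifferent when 16p + (1−p) = 11p + 15(1−p), giving p = 14/19.
Let the defender play guard 1 with probability q. The attacker is indifferent when 16q + 11(1−q) = q + 15(1−q), giving q = 4/19.
The value is 16·(4/19) + (11)·(15/19) = 229/19.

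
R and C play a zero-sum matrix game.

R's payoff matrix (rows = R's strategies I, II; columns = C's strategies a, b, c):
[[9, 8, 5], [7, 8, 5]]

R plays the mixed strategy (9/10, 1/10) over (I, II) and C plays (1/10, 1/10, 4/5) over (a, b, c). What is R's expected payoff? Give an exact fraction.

142/25

Against (1/10, 1/10, 4/5), each row's expected payoff is I: 57/10; II: 11/2.
Taking the (9/10, 1/10)-weighted average: (9/10)·(57/10) + (1/10)·(11/2) = 142/25.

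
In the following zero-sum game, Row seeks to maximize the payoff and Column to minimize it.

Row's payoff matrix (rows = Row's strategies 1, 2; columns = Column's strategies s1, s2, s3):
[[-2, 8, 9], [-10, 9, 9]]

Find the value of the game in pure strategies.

-2

Row minima: -2, -10 → Row's maximin is -2.
Column maxima: -2, 9, 9 → Column's minimax is -2.
They coincide at (1, s1), so the value is -2.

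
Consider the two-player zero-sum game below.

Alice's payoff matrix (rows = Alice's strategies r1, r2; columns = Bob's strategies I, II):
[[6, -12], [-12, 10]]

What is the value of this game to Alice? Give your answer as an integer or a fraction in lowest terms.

Row minima are -12 and -12, so Alice's maximin is -12; column maxima are 6 and 10, so Bob's minimax is 6. These differ, so the equilibrium is in mixed strategies.
Let Alice play r1 with probability p. Bob is indifferent when 6p − 12(1−p) = −12p + 10(1−p), giving p = 11/20.
Let Bob play I with probability q. Alice is indifferent when 6q − 12(1−q) = −12q + 10(1−q), giving q = 11/20.
The value is 6·(11/20) + (-12)·(9/20) = -21/10.

-21/10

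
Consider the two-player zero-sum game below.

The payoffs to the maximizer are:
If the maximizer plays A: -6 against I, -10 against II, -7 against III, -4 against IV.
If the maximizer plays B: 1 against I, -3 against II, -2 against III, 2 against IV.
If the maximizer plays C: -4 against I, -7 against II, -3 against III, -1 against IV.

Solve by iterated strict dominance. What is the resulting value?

Column I is strictly dominated by II for the minimizer (-10<-6, -3<1, -7<-4); eliminate I.
Row A is strictly dominated by row B (-3>-10, -2>-7, 2>-4); eliminate A.
Column IV is strictly dominated by II for the minimizer (-3<2, -7<-1); eliminate IV.
Row C is strictly dominated by row B (-3>-7, -2>-3); eliminate C.
Column III is strictly dominated by II for the minimizer (-3<-2); eliminate III.
Only (B, II) remains, with payoff -3.

-3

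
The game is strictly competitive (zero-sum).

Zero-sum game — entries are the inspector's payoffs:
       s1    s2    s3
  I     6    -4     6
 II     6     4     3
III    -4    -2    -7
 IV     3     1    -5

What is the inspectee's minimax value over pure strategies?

The worst case (largest entry) in each column is s1: 6, s2: 4, s3: 6.
The best (smallest) of these is 4.

4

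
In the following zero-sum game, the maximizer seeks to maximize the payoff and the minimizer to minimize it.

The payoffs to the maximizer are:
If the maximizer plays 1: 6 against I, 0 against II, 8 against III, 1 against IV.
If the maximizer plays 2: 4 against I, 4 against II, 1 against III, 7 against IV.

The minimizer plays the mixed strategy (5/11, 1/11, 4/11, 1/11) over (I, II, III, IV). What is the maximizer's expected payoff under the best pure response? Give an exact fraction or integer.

1: (6)·(5/11) + (0)·(1/11) + (8)·(4/11) + (1)·(1/11) = 63/11.
2: (4)·(5/11) + (4)·(1/11) + (1)·(4/11) + (7)·(1/11) = 35/11.
The best pure response is 1 with expected payoff 63/11.

63/11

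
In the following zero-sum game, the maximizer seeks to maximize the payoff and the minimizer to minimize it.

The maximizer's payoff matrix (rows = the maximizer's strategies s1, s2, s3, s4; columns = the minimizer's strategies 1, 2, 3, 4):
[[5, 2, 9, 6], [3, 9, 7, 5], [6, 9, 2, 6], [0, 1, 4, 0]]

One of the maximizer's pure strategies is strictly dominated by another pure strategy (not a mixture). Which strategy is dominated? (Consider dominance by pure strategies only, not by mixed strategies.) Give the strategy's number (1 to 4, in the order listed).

Compare s4 with s1: 5 > 0, 2 > 1, 9 > 4, 6 > 0.
So s1 strictly dominates s4 for the maximizer; s4 is strictly dominated.

4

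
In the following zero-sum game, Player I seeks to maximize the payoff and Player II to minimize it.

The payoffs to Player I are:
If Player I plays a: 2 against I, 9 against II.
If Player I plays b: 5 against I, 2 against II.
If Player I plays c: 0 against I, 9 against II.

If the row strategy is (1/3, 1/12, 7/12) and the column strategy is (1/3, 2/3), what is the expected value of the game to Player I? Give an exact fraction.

Against (1/3, 2/3), each row's expected payoff is a: 20/3; b: 3; c: 6.
Taking the (1/3, 1/12, 7/12)-weighted average: (1/3)·(20/3) + (1/12)·(3) + (7/12)·(6) = 215/36.

215/36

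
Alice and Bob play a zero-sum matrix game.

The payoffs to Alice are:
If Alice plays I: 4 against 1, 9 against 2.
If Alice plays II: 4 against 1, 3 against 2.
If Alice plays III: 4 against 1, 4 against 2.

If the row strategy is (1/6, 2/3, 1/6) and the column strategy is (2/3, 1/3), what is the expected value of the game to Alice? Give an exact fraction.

Against (2/3, 1/3), each row's expected payoff is I: 17/3; II: 11/3; III: 4.
Taking the (1/6, 2/3, 1/6)-weighted average: (1/6)·(17/3) + (2/3)·(11/3) + (1/6)·(4) = 73/18.

73/18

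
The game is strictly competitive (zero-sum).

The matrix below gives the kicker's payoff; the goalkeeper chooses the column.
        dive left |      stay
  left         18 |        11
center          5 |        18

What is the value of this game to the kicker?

Row minima are 11 and 5, so the kicker's maximin is 11; column maxima are 18 and 18, so the goalkeeper's minimax is 18. These differ, so the equilibrium is in mixed strategies.
Let the kicker play left with probability p. The goalkeeper is indifferent when 18p + 5(1−p) = 11p + 18(1−p), giving p = 13/20.
Let the goalkeeper play dive left with probability q. The kicker is indifferent when 18q + 11(1−q) = 5q + 18(1−q), giving q = 7/20.
The value is 18·(7/20) + (11)·(13/20) = 269/20.

269/20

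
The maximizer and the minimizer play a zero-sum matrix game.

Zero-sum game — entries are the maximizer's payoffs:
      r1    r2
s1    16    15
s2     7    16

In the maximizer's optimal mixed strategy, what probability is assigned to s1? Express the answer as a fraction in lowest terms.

Row minima are 15 and 7, so the maximizer's maximin is 15; column maxima are 16 and 16, so the minimizer's minimax is 16. These differ, so the equilibrium is in mixed strategies.
Let the maximizer play s1 with probability p. The minimizer is indifferent when 16p + 7(1−p) = 15p + 16(1−p), giving p = 9/10.

9/10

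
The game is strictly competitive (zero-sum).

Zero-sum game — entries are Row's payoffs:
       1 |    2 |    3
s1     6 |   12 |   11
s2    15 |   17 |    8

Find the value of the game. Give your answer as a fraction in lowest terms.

Column 2 is strictly dominated by 1 for Column (it gives Row more in every row).
The remaining 2×2 game on (s1, s2) × (1, 3) has no saddle point. Let Row play s1 with probability p; indifference gives 6p + 15(1−p) = 11p + 8(1−p), so p = 7/12.
Similarly Column's optimal q on 1 is 1/4, and the value is 6·(1/4) + (11)·(3/4) = 39/4.

39/4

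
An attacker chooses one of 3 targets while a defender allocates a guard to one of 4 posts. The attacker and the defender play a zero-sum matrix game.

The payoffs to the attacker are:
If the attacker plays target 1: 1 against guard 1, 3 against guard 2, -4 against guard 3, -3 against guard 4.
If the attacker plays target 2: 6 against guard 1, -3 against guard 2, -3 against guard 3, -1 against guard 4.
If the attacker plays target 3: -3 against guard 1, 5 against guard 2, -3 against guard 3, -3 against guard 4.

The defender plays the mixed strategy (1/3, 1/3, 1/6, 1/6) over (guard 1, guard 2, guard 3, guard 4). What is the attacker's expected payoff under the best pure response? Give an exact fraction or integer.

1/3

target 1: (1)·(1/3) + (3)·(1/3) + (-4)·(1/6) + (-3)·(1/6) = 1/6.
target 2: (6)·(1/3) + (-3)·(1/3) + (-3)·(1/6) + (-1)·(1/6) = 1/3.
target 3: (-3)·(1/3) + (5)·(1/3) + (-3)·(1/6) + (-3)·(1/6) = -1/3.
The best pure response is target 2 with expected payoff 1/3.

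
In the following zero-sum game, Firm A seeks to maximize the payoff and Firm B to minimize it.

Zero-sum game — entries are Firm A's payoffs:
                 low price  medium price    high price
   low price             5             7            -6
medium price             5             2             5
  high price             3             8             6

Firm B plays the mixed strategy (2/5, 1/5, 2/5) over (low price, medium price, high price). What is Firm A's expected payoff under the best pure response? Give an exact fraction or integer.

26/5

low price: (5)·(2/5) + (7)·(1/5) + (-6)·(2/5) = 1.
medium price: (5)·(2/5) + (2)·(1/5) + (5)·(2/5) = 22/5.
high price: (3)·(2/5) + (8)·(1/5) + (6)·(2/5) = 26/5.
The best pure response is high price with expected payoff 26/5.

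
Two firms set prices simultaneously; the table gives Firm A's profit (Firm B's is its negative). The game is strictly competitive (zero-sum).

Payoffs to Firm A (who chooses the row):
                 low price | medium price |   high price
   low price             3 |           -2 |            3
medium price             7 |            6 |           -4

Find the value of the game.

Column low price is strictly dominated by medium price for Firm B (it gives Firm A more in every row).
The remaining 2×2 game on (low price, medium price) × (medium price, high price) has no saddle point. Let Firm A play low price with probability p; indifference gives −2p + 6(1−p) = 3p − 4(1−p), so p = 2/3.
Similarly Firm B's optimal q on medium price is 7/15, and the value is -2·(7/15) + (3)·(8/15) = 2/3.

2/3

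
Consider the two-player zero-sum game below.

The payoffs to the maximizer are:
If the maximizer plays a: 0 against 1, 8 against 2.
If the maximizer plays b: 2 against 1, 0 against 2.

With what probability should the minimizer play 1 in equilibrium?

4/5

Row minima are 0 and 0, so the maximizer's maximin is 0; column maxima are 2 and 8, so the minimizer's minimax is 2. These differ, so the equilibrium is in mixed strategies.
Let the minimizer play 1 with probability q. The maximizer is indifferent when 8(1−q) = 2q, giving q = 4/5.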